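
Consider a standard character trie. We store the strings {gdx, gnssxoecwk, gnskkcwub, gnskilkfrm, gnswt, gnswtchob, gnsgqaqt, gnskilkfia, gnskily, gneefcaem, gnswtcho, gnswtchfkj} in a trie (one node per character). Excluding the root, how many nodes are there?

48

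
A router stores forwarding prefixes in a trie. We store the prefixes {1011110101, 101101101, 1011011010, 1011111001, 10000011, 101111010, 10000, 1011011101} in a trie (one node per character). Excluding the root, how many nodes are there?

29

Trie structure (* marks end of a word):
(root)
└─ 1
   └─ 0
      ├─ 0
      │  └─ 0
      │     └─ 0 *
      │        └─ 0
      │           └─ 1
      │              └─ 1 *
      └─ 1
         └─ 1
            ├─ 0
            │  └─ 1
            │     └─ 1
            │        ├─ 0
            │        │  └─ 1 *
            │        │     └─ 0 *
            │        └─ 1
            │           └─ 0
            │              └─ 1 *
            └─ 1
               └─ 1
                  ├─ 0
                  │  └─ 1
                  │     └─ 0 *
                  │        └─ 1 *
                  └─ 1
                     └─ 0
                        └─ 0
                           └─ 1 *
Counting every labelled node above: 29.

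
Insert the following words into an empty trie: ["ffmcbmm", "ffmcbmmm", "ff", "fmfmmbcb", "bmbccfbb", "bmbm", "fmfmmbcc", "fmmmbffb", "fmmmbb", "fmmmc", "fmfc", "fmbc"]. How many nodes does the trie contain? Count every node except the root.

Insert word by word; a character creates a node only if that edge doesn't already exist:
  "ffmcbmm" → 7 new (f, f, m, c, b, m, m)
  "ffmcbmmm" → prefix "ffmcbmm" already present; 1 new (m)
  "ff" → prefix "ff" already present; 0 new (none)
  "fmfmmbcb" → prefix "f" already present; 7 new (m, f, m, m, b, c, b)
  "bmbccfbb" → 8 new (b, m, b, c, c, f, b, b)
  "bmbm" → prefix "bmb" already present; 1 new (m)
  "fmfmmbcc" → prefix "fmfmmbc" already present; 1 new (c)
  "fmmmbffb" → prefix "fm" already present; 6 new (m, m, b, f, f, b)
  "fmmmbb" → prefix "fmmmb" already present; 1 new (b)
  "fmmmc" → prefix "fmmm" already present; 1 new (c)
  "fmfc" → prefix "fmf" already present; 1 new (c)
  "fmbc" → prefix "fm" already present; 2 new (b, c)
Total nodes = 7 + 1 + 0 + 7 + 8 + 1 + 1 + 6 + 1 + 1 + 1 + 2 = 36

36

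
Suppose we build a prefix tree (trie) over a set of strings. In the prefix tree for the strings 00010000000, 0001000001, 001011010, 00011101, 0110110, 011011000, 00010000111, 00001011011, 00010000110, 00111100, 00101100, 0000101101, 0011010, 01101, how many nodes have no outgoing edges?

11

A leaf is a node with no children — equivalently, the end of a word that is not a proper prefix of any other stored word.
Those words: "00001011011", "00010000000", "0001000001", "00010000110", "00010000111", "00011101", "00101100", "001011010", "0011010", "00111100", "011011000"
Leaf count: 11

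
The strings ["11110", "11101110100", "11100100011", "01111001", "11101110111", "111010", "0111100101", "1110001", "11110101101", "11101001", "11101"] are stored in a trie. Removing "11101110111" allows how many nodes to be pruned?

2

A node on "11101110111"'s path can go only if nothing else ends at it or branches off below it.
The suffix "11" (2 nodes) is used only by "11101110111"; the node for "111011101" still has the child "0", so pruning stops there.
Nodes removed: 2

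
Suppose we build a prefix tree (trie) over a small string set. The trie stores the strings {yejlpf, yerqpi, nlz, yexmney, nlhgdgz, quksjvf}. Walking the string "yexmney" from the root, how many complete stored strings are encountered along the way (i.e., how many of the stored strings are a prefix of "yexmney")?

1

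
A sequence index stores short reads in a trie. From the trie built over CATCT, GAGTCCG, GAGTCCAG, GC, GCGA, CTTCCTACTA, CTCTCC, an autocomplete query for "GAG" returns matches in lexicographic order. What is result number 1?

Filter for "GAG…" and sort: "GAGTCCAG", "GAGTCCG"
Position 1: GAGTCCAG

GAGTCCAG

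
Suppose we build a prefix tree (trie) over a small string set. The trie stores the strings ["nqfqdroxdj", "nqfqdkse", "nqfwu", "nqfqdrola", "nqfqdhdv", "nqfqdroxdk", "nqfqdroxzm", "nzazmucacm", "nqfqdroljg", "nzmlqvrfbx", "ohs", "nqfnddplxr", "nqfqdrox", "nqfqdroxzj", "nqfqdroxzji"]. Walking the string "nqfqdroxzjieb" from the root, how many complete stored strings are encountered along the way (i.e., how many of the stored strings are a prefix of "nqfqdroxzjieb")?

Traverse "nqfqdroxzjieb" character by character; count nodes along the way that are marked as word ends.
Prefixes of the query that are stored words: "nqfqdrox", "nqfqdroxzj", "nqfqdroxzji"
Count: 3

3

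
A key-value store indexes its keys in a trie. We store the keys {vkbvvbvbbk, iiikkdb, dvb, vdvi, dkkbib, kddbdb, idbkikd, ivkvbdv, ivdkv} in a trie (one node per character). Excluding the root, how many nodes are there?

49

Insert word by word; a character creates a node only if that edge doesn't already exist:
  "vkbvvbvbbk" → 10 new (v, k, b, v, v, b, v, b, b, k)
  "iiikkdb" → 7 new (i, i, i, k, k, d, b)
  "dvb" → 3 new (d, v, b)
  "vdvi" → prefix "v" already present; 3 new (d, v, i)
  "dkkbib" → prefix "d" already present; 5 new (k, k, b, i, b)
  "kddbdb" → 6 new (k, d, d, b, d, b)
  "idbkikd" → prefix "i" already present; 6 new (d, b, k, i, k, d)
  "ivkvbdv" → prefix "i" already present; 6 new (v, k, v, b, d, v)
  "ivdkv" → prefix "iv" already present; 3 new (d, k, v)
Total nodes = 10 + 7 + 3 + 3 + 5 + 6 + 6 + 6 + 3 = 49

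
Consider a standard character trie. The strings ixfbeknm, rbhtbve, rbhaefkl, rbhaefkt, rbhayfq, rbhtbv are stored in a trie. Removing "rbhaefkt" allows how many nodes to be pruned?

1

A node on "rbhaefkt"'s path can go only if nothing else ends at it or branches off below it.
The suffix "t" (1 node) is used only by "rbhaefkt"; the node for "rbhaefk" still has the child "l", so pruning stops there.
Nodes removed: 1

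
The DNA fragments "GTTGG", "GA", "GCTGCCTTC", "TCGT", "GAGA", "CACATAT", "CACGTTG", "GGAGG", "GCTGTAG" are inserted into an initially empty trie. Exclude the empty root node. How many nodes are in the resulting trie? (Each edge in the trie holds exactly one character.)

38

Trie structure (* marks end of a word):
(root)
├─ C
│  └─ A
│     └─ C
│        ├─ A
│        │  └─ T
│        │     └─ A
│        │        └─ T *
│        └─ G
│           └─ T
│              └─ T
│                 └─ G *
├─ G
│  ├─ A *
│  │  └─ G
│  │     └─ A *
│  ├─ C
│  │  └─ T
│  │     └─ G
│  │        ├─ C
│  │        │  └─ C
│  │        │     └─ T
│  │        │        └─ T
│  │        │           └─ C *
│  │        └─ T
│  │           └─ A
│  │              └─ G *
│  ├─ G
│  │  └─ A
│  │     └─ G
│  │        └─ G *
│  └─ T
│     └─ T
│        └─ G
│           └─ G *
└─ T
   └─ C
      └─ G
         └─ T *
Counting every labelled node above: 38.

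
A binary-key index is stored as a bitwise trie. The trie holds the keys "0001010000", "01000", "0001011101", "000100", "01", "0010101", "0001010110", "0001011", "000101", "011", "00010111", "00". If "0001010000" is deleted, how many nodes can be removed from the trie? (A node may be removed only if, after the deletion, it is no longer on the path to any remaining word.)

3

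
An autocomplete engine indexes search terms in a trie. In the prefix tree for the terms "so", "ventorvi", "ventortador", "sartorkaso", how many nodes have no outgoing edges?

4

Leaves are exactly the stored words that no other stored word extends.
Those words: "sartorkaso", "so", "ventortador", "ventorvi"
Leaf count: 4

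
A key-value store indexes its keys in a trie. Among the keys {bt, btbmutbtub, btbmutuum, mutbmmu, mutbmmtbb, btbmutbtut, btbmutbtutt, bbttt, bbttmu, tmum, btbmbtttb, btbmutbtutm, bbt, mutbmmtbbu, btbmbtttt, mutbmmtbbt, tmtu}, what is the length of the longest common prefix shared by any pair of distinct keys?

10

Look for the deepest trie node that still has at least two words in its subtree.
"btbmutbtut" and "btbmutbtutm" agree on "btbmutbtut" (10 characters) before diverging; nothing deeper is shared.
Longest shared-prefix length: 10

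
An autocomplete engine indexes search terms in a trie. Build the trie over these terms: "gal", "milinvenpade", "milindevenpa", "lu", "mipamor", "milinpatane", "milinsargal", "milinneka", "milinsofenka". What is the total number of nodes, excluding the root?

51

Trace insertions, counting only characters that open a new branch:
  "gal" → 3 new (g, a, l)
  "milinvenpade" → 12 new (m, i, l, i, n, v, e, n, p, a, d, e)
  "milindevenpa" → prefix "milin" already present; 7 new (d, e, v, e, n, p, a)
  "lu" → 2 new (l, u)
  "mipamor" → prefix "mi" already present; 5 new (p, a, m, o, r)
  "milinpatane" → prefix "milin" already present; 6 new (p, a, t, a, n, e)
  "milinsargal" → prefix "milin" already present; 6 new (s, a, r, g, a, l)
  "milinneka" → prefix "milin" already present; 4 new (n, e, k, a)
  "milinsofenka" → prefix "milins" already present; 6 new (o, f, e, n, k, a)
Total nodes = 3 + 12 + 7 + 2 + 5 + 6 + 6 + 4 + 6 = 51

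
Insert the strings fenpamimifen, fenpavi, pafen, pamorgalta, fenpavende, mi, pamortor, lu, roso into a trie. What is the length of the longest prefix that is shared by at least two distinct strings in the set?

Look for the deepest trie node that still has at least two words in its subtree.
e.g. "fenpavende" and "fenpavi" share the prefix "fenpav" of length 6; no pair shares a longer one.
Longest shared-prefix length: 6

6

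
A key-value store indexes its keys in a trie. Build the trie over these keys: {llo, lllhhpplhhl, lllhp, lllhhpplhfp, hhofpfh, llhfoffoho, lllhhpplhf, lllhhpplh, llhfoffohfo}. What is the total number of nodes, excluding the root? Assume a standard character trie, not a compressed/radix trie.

32

Trie structure (* marks end of a word):
(root)
├─ h
│  └─ h
│     └─ o
│        └─ f
│           └─ p
│              └─ f
│                 └─ h *
└─ l
   └─ l
      ├─ h
      │  └─ f
      │     └─ o
      │        └─ f
      │           └─ f
      │              └─ o
      │                 └─ h
      │                    ├─ f
      │                    │  └─ o *
      │                    └─ o *
      ├─ l
      │  └─ h
      │     ├─ h
      │     │  └─ p
      │     │     └─ p
      │     │        └─ l
      │     │           └─ h *
      │     │              ├─ f *
      │     │              │  └─ p *
      │     │              └─ h
      │     │                 └─ l *
      │     └─ p *
      └─ o *
Counting every labelled node above: 32.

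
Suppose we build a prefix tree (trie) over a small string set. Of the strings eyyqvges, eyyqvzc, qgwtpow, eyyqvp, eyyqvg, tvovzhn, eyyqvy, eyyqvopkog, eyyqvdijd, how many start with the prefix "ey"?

7

Walk to "ey"; the words in its subtree are exactly those with that prefix.
Words under "ey": eyyqvdijd, eyyqvg, eyyqvges, eyyqvopkog, eyyqvp, eyyqvy, eyyqvzc
Count: 7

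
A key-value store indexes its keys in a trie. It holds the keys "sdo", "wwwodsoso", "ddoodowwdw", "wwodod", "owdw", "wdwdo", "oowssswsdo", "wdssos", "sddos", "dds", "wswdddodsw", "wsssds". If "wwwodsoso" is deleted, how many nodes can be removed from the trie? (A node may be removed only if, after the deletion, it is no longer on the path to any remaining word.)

7

After clearing the end-marker at "wwwodsoso", prune upward until reaching a node still needed by another word.
The suffix "wodsoso" (7 nodes) is used only by "wwwodsoso"; the node for "ww" still has the child "o", so pruning stops there.
Nodes removed: 7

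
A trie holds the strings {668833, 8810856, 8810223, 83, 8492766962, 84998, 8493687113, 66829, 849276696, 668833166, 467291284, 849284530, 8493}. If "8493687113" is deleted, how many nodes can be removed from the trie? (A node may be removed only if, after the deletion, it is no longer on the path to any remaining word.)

A node on "8493687113"'s path can go only if nothing else ends at it or branches off below it.
The suffix "687113" (6 nodes) is used only by "8493687113"; "8493" is itself a stored word, so pruning stops there.
Nodes removed: 6

6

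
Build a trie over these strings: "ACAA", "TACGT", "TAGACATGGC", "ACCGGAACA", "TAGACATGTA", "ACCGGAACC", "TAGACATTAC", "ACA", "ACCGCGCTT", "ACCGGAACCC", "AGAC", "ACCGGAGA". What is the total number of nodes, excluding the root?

For each word, the new-node count is its length minus the longest prefix already in the trie:
  "ACAA" → 4 new (A, C, A, A)
  "TACGT" → 5 new (T, A, C, G, T)
  "TAGACATGGC" → prefix "TA" already present; 8 new (G, A, C, A, T, G, G, C)
  "ACCGGAACA" → prefix "AC" already present; 7 new (C, G, G, A, A, C, A)
  "TAGACATGTA" → prefix "TAGACATG" already present; 2 new (T, A)
  "ACCGGAACC" → prefix "ACCGGAAC" already present; 1 new (C)
  "TAGACATTAC" → prefix "TAGACAT" already present; 3 new (T, A, C)
  "ACA" → prefix "ACA" already present; 0 new (none)
  "ACCGCGCTT" → prefix "ACCG" already present; 5 new (C, G, C, T, T)
  "ACCGGAACCC" → prefix "ACCGGAACC" already present; 1 new (C)
  "AGAC" → prefix "A" already present; 3 new (G, A, C)
  "ACCGGAGA" → prefix "ACCGGA" already present; 2 new (G, A)
Total nodes = 4 + 5 + 8 + 7 + 2 + 1 + 3 + 0 + 5 + 1 + 3 + 2 = 41

41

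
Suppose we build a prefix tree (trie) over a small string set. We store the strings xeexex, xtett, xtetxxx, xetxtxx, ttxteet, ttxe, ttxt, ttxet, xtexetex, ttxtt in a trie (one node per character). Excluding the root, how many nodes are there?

For each word, the new-node count is its length minus the longest prefix already in the trie:
  "xeexex" → 6 new (x, e, e, x, e, x)
  "xtett" → prefix "x" already present; 4 new (t, e, t, t)
  "xtetxxx" → prefix "xtet" already present; 3 new (x, x, x)
  "xetxtxx" → prefix "xe" already present; 5 new (t, x, t, x, x)
  "ttxteet" → 7 new (t, t, x, t, e, e, t)
  "ttxe" → prefix "ttx" already present; 1 new (e)
  "ttxt" → prefix "ttxt" already present; 0 new (none)
  "ttxet" → prefix "ttxe" already present; 1 new (t)
  "xtexetex" → prefix "xte" already present; 5 new (x, e, t, e, x)
  "ttxtt" → prefix "ttxt" already present; 1 new (t)
Total nodes = 6 + 4 + 3 + 5 + 7 + 1 + 0 + 1 + 5 + 1 = 33

33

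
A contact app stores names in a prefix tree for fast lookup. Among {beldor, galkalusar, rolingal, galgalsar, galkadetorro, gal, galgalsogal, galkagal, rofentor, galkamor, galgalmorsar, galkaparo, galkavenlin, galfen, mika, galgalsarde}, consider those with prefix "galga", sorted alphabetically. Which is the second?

Filter for "galga…" and sort: "galgalmorsar", "galgalsar", "galgalsarde", "galgalsogal"
Position 2: galgalsar

galgalsar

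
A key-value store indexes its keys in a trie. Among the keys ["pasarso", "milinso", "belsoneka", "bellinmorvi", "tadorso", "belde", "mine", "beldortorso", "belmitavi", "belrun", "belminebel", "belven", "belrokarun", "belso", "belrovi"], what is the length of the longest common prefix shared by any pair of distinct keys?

5

Look for the deepest trie node that still has at least two words in its subtree.
e.g. "belminebel" and "belmitavi" share the prefix "belmi" of length 5; no pair shares a longer one.
Longest shared-prefix length: 5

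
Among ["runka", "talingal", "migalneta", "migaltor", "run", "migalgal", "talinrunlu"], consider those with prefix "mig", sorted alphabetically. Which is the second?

Filter for "mig…" and sort: "migalgal", "migalneta", "migaltor"
The 2nd is migalneta.

migalneta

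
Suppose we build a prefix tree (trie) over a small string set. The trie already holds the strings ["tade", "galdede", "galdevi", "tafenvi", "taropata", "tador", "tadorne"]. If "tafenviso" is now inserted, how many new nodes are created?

2

The longest prefix of "tafenviso" already in the trie is "tafenvi" (length 7).
New nodes needed: |"tafenviso"| − 7 = 9 − 7 = 2.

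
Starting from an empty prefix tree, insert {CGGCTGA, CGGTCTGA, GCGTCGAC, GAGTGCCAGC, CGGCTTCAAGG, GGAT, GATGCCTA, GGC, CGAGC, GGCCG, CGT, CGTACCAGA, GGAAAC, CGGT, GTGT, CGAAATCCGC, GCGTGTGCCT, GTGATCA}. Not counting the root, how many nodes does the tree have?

Trace insertions, counting only characters that open a new branch:
  "CGGCTGA" → 7 new (C, G, G, C, T, G, A)
  "CGGTCTGA" → prefix "CGG" already present; 5 new (T, C, T, G, A)
  "GCGTCGAC" → 8 new (G, C, G, T, C, G, A, C)
  "GAGTGCCAGC" → prefix "G" already present; 9 new (A, G, T, G, C, C, A, G, C)
  "CGGCTTCAAGG" → prefix "CGGCT" already present; 6 new (T, C, A, A, G, G)
  "GGAT" → prefix "G" already present; 3 new (G, A, T)
  "GATGCCTA" → prefix "GA" already present; 6 new (T, G, C, C, T, A)
  "GGC" → prefix "GG" already present; 1 new (C)
  "CGAGC" → prefix "CG" already present; 3 new (A, G, C)
  "GGCCG" → prefix "GGC" already present; 2 new (C, G)
  "CGT" → prefix "CG" already present; 1 new (T)
  "CGTACCAGA" → prefix "CGT" already present; 6 new (A, C, C, A, G, A)
  "GGAAAC" → prefix "GGA" already present; 3 new (A, A, C)
  "CGGT" → prefix "CGGT" already present; 0 new (none)
  "GTGT" → prefix "G" already present; 3 new (T, G, T)
  "CGAAATCCGC" → prefix "CGA" already present; 7 new (A, A, T, C, C, G, C)
  "GCGTGTGCCT" → prefix "GCGT" already present; 6 new (G, T, G, C, C, T)
  "GTGATCA" → prefix "GTG" already present; 4 new (A, T, C, A)
Total nodes = 7 + 5 + 8 + 9 + 6 + 3 + 6 + 1 + 3 + 2 + 1 + 6 + 3 + 0 + 3 + 7 + 6 + 4 = 80

80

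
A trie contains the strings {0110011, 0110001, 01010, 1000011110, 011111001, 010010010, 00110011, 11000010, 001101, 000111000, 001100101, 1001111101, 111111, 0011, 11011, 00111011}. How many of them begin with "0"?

11

Walk to "0"; the words in its subtree are exactly those with that prefix.
Words under "0": 000111000, 0011, 001100101, 00110011, 001101, 00111011, 010010010, 01010, 0110001, 0110011, 011111001
Count: 11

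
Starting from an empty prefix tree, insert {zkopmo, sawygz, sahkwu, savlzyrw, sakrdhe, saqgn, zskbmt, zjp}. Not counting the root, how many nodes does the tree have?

For each word, the new-node count is its length minus the longest prefix already in the trie:
  "zkopmo" → 6 new (z, k, o, p, m, o)
  "sawygz" → 6 new (s, a, w, y, g, z)
  "sahkwu" → prefix "sa" already present; 4 new (h, k, w, u)
  "savlzyrw" → prefix "sa" already present; 6 new (v, l, z, y, r, w)
  "sakrdhe" → prefix "sa" already present; 5 new (k, r, d, h, e)
  "saqgn" → prefix "sa" already present; 3 new (q, g, n)
  "zskbmt" → prefix "z" already present; 5 new (s, k, b, m, t)
  "zjp" → prefix "z" already present; 2 new (j, p)
Total nodes = 6 + 6 + 4 + 6 + 5 + 3 + 5 + 2 = 37

37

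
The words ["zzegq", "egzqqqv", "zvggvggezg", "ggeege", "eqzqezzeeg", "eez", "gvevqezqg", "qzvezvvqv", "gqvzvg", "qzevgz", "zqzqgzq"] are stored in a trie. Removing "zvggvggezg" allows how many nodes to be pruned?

9

A node on "zvggvggezg"'s path can go only if nothing else ends at it or branches off below it.
The suffix "vggvggezg" (9 nodes) is used only by "zvggvggezg"; the node for "z" still has the child "z", so pruning stops there.
Nodes removed: 9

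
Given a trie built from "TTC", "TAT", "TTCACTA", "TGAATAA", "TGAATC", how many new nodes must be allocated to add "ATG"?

3

"ATG" shares no prefix with any stored word, so all 3 characters open new nodes.
3 − 0 = 3 new nodes.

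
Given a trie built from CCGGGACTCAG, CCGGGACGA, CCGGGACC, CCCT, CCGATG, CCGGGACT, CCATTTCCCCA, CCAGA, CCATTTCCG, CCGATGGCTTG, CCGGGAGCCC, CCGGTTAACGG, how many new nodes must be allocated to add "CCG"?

0

Every character of "CCG" already lies on an existing path (it is a prefix of some stored word).
No new nodes are needed: 0.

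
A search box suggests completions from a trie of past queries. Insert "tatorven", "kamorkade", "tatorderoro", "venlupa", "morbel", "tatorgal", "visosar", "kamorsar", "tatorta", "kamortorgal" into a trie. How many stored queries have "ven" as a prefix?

Walk to "ven"; the words in its subtree are exactly those with that prefix.
Words under "ven": venlupa
Count: 1

1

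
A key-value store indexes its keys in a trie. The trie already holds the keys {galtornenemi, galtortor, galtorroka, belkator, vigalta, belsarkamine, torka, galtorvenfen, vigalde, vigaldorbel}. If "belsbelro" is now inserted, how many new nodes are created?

5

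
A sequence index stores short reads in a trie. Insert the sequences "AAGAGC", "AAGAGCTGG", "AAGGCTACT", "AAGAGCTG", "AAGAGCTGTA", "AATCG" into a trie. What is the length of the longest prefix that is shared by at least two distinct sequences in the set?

8

Look for the deepest trie node that still has at least two words in its subtree.
e.g. "AAGAGCTG" and "AAGAGCTGG" share the prefix "AAGAGCTG" of length 8; no pair shares a longer one.
Longest shared-prefix length: 8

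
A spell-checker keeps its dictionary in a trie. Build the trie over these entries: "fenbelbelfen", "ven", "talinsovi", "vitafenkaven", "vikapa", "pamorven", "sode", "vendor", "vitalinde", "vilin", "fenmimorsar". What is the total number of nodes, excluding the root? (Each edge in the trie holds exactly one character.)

Insert word by word; a character creates a node only if that edge doesn't already exist:
  "fenbelbelfen" → 12 new (f, e, n, b, e, l, b, e, l, f, e, n)
  "ven" → 3 new (v, e, n)
  "talinsovi" → 9 new (t, a, l, i, n, s, o, v, i)
  "vitafenkaven" → prefix "v" already present; 11 new (i, t, a, f, e, n, k, a, v, e, n)
  "vikapa" → prefix "vi" already present; 4 new (k, a, p, a)
  "pamorven" → 8 new (p, a, m, o, r, v, e, n)
  "sode" → 4 new (s, o, d, e)
  "vendor" → prefix "ven" already present; 3 new (d, o, r)
  "vitalinde" → prefix "vita" already present; 5 new (l, i, n, d, e)
  "vilin" → prefix "vi" already present; 3 new (l, i, n)
  "fenmimorsar" → prefix "fen" already present; 8 new (m, i, m, o, r, s, a, r)
Total nodes = 12 + 3 + 9 + 11 + 4 + 8 + 4 + 3 + 5 + 3 + 8 = 70

70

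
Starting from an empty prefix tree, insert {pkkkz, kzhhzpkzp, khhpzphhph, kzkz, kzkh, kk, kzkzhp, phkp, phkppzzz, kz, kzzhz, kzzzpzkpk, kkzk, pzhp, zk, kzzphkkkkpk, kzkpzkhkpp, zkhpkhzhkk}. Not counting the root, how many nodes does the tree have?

For each word, the new-node count is its length minus the longest prefix already in the trie:
  "pkkkz" → 5 new (p, k, k, k, z)
  "kzhhzpkzp" → 9 new (k, z, h, h, z, p, k, z, p)
  "khhpzphhph" → prefix "k" already present; 9 new (h, h, p, z, p, h, h, p, h)
  "kzkz" → prefix "kz" already present; 2 new (k, z)
  "kzkh" → prefix "kzk" already present; 1 new (h)
  "kk" → prefix "k" already present; 1 new (k)
  "kzkzhp" → prefix "kzkz" already present; 2 new (h, p)
  "phkp" → prefix "p" already present; 3 new (h, k, p)
  "phkppzzz" → prefix "phkp" already present; 4 new (p, z, z, z)
  "kz" → prefix "kz" already present; 0 new (none)
  "kzzhz" → prefix "kz" already present; 3 new (z, h, z)
  "kzzzpzkpk" → prefix "kzz" already present; 6 new (z, p, z, k, p, k)
  "kkzk" → prefix "kk" already present; 2 new (z, k)
  "pzhp" → prefix "p" already present; 3 new (z, h, p)
  "zk" → 2 new (z, k)
  "kzzphkkkkpk" → prefix "kzz" already present; 8 new (p, h, k, k, k, k, p, k)
  "kzkpzkhkpp" → prefix "kzk" already present; 7 new (p, z, k, h, k, p, p)
  "zkhpkhzhkk" → prefix "zk" already present; 8 new (h, p, k, h, z, h, k, k)
Total nodes = 5 + 9 + 9 + 2 + 1 + 1 + 2 + 3 + 4 + 0 + 3 + 6 + 2 + 3 + 2 + 8 + 7 + 8 = 75

75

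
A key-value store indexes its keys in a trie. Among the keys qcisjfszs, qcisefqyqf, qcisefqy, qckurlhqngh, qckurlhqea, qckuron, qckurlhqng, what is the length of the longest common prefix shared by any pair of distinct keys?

10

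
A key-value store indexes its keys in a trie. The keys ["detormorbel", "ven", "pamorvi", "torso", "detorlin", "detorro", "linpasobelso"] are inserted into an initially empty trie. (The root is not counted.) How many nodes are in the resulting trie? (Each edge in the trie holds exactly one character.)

43

Count nodes per top-level branch (shared prefixes stored once):
  'd'-branch (detorlin, detormorbel, detorro): 16 nodes
  'l'-branch (linpasobelso): 12 nodes
  'p'-branch (pamorvi): 7 nodes
  't'-branch (torso): 5 nodes
  'v'-branch (ven): 3 nodes
Sum: 43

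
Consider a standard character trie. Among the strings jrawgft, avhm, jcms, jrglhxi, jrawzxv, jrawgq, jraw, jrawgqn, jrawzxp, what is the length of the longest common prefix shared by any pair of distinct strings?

Equivalently: take the maximum, over all pairs, of their longest common prefix length.
e.g. "jrawgq" and "jrawgqn" share the prefix "jrawgq" of length 6; no pair shares a longer one.
Longest shared-prefix length: 6

6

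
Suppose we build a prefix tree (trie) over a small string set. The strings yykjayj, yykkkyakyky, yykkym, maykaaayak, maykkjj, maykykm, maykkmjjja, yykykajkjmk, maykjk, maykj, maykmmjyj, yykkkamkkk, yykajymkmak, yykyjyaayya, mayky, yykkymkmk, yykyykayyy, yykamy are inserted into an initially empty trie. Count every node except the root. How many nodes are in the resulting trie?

84

Trace insertions, counting only characters that open a new branch:
  "yykjayj" → 7 new (y, y, k, j, a, y, j)
  "yykkkyakyky" → prefix "yyk" already present; 8 new (k, k, y, a, k, y, k, y)
  "yykkym" → prefix "yykk" already present; 2 new (y, m)
  "maykaaayak" → 10 new (m, a, y, k, a, a, a, y, a, k)
  "maykkjj" → prefix "mayk" already present; 3 new (k, j, j)
  "maykykm" → prefix "mayk" already present; 3 new (y, k, m)
  "maykkmjjja" → prefix "maykk" already present; 5 new (m, j, j, j, a)
  "yykykajkjmk" → prefix "yyk" already present; 8 new (y, k, a, j, k, j, m, k)
  "maykjk" → prefix "mayk" already present; 2 new (j, k)
  "maykj" → prefix "maykj" already present; 0 new (none)
  "maykmmjyj" → prefix "mayk" already present; 5 new (m, m, j, y, j)
  "yykkkamkkk" → prefix "yykkk" already present; 5 new (a, m, k, k, k)
  "yykajymkmak" → prefix "yyk" already present; 8 new (a, j, y, m, k, m, a, k)
  "yykyjyaayya" → prefix "yyky" already present; 7 new (j, y, a, a, y, y, a)
  "mayky" → prefix "mayky" already present; 0 new (none)
  "yykkymkmk" → prefix "yykkym" already present; 3 new (k, m, k)
  "yykyykayyy" → prefix "yyky" already present; 6 new (y, k, a, y, y, y)
  "yykamy" → prefix "yyka" already present; 2 new (m, y)
Total nodes = 7 + 8 + 2 + 10 + 3 + 3 + 5 + 8 + 2 + 0 + 5 + 5 + 8 + 7 + 0 + 3 + 6 + 2 = 84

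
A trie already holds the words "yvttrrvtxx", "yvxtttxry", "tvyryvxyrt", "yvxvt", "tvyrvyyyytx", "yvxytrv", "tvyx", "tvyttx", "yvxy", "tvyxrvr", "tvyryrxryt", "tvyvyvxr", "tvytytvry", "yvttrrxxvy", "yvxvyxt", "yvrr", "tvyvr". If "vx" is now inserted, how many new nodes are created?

2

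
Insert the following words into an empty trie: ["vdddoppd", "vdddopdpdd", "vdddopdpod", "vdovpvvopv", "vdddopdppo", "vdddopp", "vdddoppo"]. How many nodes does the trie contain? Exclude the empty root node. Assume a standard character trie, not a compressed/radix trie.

Trie structure (* marks end of a word):
(root)
└─ v
   └─ d
      ├─ d
      │  └─ d
      │     └─ o
      │        └─ p
      │           ├─ d
      │           │  └─ p
      │           │     ├─ d
      │           │     │  └─ d *
      │           │     ├─ o
      │           │     │  └─ d *
      │           │     └─ p
      │           │        └─ o *
      │           └─ p *
      │              ├─ d *
      │              └─ o *
      └─ o
         └─ v
            └─ p
               └─ v
                  └─ v
                     └─ o
                        └─ p
                           └─ v *
Counting every labelled node above: 25.

25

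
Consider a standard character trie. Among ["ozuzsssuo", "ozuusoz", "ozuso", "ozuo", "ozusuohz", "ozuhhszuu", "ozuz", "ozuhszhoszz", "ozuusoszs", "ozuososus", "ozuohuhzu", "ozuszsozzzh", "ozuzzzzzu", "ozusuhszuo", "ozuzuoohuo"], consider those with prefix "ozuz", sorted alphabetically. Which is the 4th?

Words with prefix "ozuz", in lexicographic order: "ozuz", "ozuzsssuo", "ozuzuoohuo", "ozuzzzzzu"
The 4th is ozuzzzzzu.

ozuzzzzzu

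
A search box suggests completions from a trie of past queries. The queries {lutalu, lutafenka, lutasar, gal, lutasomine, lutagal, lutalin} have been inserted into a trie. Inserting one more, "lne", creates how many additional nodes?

2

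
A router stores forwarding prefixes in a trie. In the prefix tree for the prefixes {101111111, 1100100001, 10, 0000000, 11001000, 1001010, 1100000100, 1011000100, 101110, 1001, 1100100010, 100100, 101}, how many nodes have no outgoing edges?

A leaf is a node with no children — equivalently, the end of a word that is not a proper prefix of any other stored word.
Those words: "0000000", "100100", "1001010", "1011000100", "101110", "101111111", "1100000100", "1100100001", "1100100010"
Leaf count: 9

9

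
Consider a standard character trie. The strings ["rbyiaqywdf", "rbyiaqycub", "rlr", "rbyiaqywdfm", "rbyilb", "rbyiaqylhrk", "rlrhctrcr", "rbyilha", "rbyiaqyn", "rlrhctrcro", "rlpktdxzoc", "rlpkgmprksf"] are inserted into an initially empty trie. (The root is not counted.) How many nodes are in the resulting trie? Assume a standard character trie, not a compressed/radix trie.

Insert word by word; a character creates a node only if that edge doesn't already exist:
  "rbyiaqywdf" → 10 new (r, b, y, i, a, q, y, w, d, f)
  "rbyiaqycub" → prefix "rbyiaqy" already present; 3 new (c, u, b)
  "rlr" → prefix "r" already present; 2 new (l, r)
  "rbyiaqywdfm" → prefix "rbyiaqywdf" already present; 1 new (m)
  "rbyilb" → prefix "rbyi" already present; 2 new (l, b)
  "rbyiaqylhrk" → prefix "rbyiaqy" already present; 4 new (l, h, r, k)
  "rlrhctrcr" → prefix "rlr" already present; 6 new (h, c, t, r, c, r)
  "rbyilha" → prefix "rbyil" already present; 2 new (h, a)
  "rbyiaqyn" → prefix "rbyiaqy" already present; 1 new (n)
  "rlrhctrcro" → prefix "rlrhctrcr" already present; 1 new (o)
  "rlpktdxzoc" → prefix "rl" already present; 8 new (p, k, t, d, x, z, o, c)
  "rlpkgmprksf" → prefix "rlpk" already present; 7 new (g, m, p, r, k, s, f)
Total nodes = 10 + 3 + 2 + 1 + 2 + 4 + 6 + 2 + 1 + 1 + 8 + 7 = 47

47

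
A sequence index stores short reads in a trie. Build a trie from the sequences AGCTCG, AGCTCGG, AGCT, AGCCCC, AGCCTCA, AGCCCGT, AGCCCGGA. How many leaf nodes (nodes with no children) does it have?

5

A leaf is a node with no children — equivalently, the end of a word that is not a proper prefix of any other stored word.
Those words: "AGCCCC", "AGCCCGGA", "AGCCCGT", "AGCCTCA", "AGCTCGG"
Leaf count: 5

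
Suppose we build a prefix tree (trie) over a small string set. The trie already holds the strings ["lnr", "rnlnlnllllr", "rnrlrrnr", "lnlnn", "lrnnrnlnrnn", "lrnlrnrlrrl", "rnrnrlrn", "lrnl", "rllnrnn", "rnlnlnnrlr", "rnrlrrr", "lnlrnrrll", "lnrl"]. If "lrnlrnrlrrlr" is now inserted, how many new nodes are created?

Walking "lrnlrnrlrrlr" from the root, the first 11 characters ("lrnlrnrlrrl") follow existing edges; "r" is the first miss.
New nodes needed: |"lrnlrnrlrrlr"| − 11 = 12 − 11 = 1.

1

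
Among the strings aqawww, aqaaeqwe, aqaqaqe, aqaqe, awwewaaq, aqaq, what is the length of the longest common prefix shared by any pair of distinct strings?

Equivalently: take the maximum, over all pairs, of their longest common prefix length.
"aqaq" and "aqaqaqe" agree on "aqaq" (4 characters) before diverging; nothing deeper is shared.
Longest shared-prefix length: 4

4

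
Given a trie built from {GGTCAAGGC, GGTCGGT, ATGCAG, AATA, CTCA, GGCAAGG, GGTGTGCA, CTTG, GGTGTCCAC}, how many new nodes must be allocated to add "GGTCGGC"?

1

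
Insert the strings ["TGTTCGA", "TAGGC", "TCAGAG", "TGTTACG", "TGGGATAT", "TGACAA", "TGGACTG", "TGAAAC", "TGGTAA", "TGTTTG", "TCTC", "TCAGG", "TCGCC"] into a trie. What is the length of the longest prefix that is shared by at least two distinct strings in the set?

4

Equivalently: take the maximum, over all pairs, of their longest common prefix length.
e.g. "TCAGAG" and "TCAGG" share the prefix "TCAG" of length 4; no pair shares a longer one.
Longest shared-prefix length: 4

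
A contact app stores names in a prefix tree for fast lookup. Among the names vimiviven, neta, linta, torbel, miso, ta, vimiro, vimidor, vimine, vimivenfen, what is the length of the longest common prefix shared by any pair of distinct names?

The deepest shared node is where two words last agree before diverging.
"vimivenfen" and "vimiviven" agree on "vimiv" (5 characters) before diverging; nothing deeper is shared.
Longest shared-prefix length: 5

5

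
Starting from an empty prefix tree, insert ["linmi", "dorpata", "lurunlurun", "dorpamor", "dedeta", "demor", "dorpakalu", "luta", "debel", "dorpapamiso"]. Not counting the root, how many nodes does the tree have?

For each word, the new-node count is its length minus the longest prefix already in the trie:
  "linmi" → 5 new (l, i, n, m, i)
  "dorpata" → 7 new (d, o, r, p, a, t, a)
  "lurunlurun" → prefix "l" already present; 9 new (u, r, u, n, l, u, r, u, n)
  "dorpamor" → prefix "dorpa" already present; 3 new (m, o, r)
  "dedeta" → prefix "d" already present; 5 new (e, d, e, t, a)
  "demor" → prefix "de" already present; 3 new (m, o, r)
  "dorpakalu" → prefix "dorpa" already present; 4 new (k, a, l, u)
  "luta" → prefix "lu" already present; 2 new (t, a)
  "debel" → prefix "de" already present; 3 new (b, e, l)
  "dorpapamiso" → prefix "dorpa" already present; 6 new (p, a, m, i, s, o)
Total nodes = 5 + 7 + 9 + 3 + 5 + 3 + 4 + 2 + 3 + 6 = 47

47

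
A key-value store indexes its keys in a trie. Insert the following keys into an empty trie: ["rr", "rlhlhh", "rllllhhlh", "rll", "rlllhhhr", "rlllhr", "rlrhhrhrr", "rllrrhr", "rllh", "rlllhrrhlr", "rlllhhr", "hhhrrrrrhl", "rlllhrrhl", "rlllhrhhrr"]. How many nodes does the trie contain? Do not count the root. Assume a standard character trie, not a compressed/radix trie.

50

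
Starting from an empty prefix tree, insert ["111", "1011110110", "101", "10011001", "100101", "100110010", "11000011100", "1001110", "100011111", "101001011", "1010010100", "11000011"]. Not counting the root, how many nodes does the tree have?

46

Trace insertions, counting only characters that open a new branch:
  "111" → 3 new (1, 1, 1)
  "1011110110" → prefix "1" already present; 9 new (0, 1, 1, 1, 1, 0, 1, 1, 0)
  "101" → prefix "101" already present; 0 new (none)
  "10011001" → prefix "10" already present; 6 new (0, 1, 1, 0, 0, 1)
  "100101" → prefix "1001" already present; 2 new (0, 1)
  "100110010" → prefix "10011001" already present; 1 new (0)
  "11000011100" → prefix "11" already present; 9 new (0, 0, 0, 0, 1, 1, 1, 0, 0)
  "1001110" → prefix "10011" already present; 2 new (1, 0)
  "100011111" → prefix "100" already present; 6 new (0, 1, 1, 1, 1, 1)
  "101001011" → prefix "101" already present; 6 new (0, 0, 1, 0, 1, 1)
  "1010010100" → prefix "10100101" already present; 2 new (0, 0)
  "11000011" → prefix "11000011" already present; 0 new (none)
Total nodes = 3 + 9 + 0 + 6 + 2 + 1 + 9 + 2 + 6 + 6 + 2 + 0 = 46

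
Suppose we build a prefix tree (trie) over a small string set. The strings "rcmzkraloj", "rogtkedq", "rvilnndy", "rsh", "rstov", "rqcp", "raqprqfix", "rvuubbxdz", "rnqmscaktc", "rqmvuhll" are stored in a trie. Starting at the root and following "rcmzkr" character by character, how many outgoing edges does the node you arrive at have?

The children of the "rcmzkr" node are the distinct next characters among strings starting with "rcmzkr".
Distinct next characters after "rcmzkr": a.
That node has 1 child edge.

1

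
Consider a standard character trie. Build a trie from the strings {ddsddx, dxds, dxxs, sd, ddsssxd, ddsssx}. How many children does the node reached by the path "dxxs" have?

0

The children of the "dxxs" node are the distinct next characters among strings starting with "dxxs".
No stored string extends past "dxxs".
That node has 0 child edges.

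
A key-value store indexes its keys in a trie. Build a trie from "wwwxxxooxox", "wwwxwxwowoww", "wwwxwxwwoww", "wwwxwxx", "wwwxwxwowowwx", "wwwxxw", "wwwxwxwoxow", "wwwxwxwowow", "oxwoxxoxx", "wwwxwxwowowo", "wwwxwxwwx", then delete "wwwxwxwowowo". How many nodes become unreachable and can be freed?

1

After clearing the end-marker at "wwwxwxwowowo", prune upward until reaching a node still needed by another word.
The suffix "o" (1 node) is used only by "wwwxwxwowowo"; the node for "wwwxwxwowow" still has the child "w", so pruning stops there.
Nodes removed: 1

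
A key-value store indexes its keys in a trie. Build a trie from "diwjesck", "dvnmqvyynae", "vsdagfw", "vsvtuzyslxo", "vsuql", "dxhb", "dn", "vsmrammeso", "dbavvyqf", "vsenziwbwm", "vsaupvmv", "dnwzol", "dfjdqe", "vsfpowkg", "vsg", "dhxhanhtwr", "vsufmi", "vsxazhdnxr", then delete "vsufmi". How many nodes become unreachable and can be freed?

3

Walk "vsufmi" from the leaf back toward the root, removing each node that no remaining word uses.
The suffix "fmi" (3 nodes) is used only by "vsufmi"; the node for "vsu" still has the child "q", so pruning stops there.
Nodes removed: 3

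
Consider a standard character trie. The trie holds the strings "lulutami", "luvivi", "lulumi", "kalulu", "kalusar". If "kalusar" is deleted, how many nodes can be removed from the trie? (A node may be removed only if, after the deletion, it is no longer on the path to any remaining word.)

3

Walk "kalusar" from the leaf back toward the root, removing each node that no remaining word uses.
The suffix "sar" (3 nodes) is used only by "kalusar"; the node for "kalu" still has the child "l", so pruning stops there.
Nodes removed: 3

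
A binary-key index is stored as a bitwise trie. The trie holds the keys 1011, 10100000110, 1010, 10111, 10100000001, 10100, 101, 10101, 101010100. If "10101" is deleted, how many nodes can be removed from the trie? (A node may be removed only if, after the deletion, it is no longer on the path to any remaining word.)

0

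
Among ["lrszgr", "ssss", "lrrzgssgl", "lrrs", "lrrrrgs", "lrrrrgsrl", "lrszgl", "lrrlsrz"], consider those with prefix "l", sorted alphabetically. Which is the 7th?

lrszgr

Filter for "l…" and sort: "lrrlsrz", "lrrrrgs", "lrrrrgsrl", "lrrs", "lrrzgssgl", "lrszgl", "lrszgr"
The 7th is lrszgr.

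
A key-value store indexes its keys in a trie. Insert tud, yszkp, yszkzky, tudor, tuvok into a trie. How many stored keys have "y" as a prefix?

2

Traverse to the node for "y", then collect every word in that subtree.
Matches: "yszkp", "yszkzky"
Count: 2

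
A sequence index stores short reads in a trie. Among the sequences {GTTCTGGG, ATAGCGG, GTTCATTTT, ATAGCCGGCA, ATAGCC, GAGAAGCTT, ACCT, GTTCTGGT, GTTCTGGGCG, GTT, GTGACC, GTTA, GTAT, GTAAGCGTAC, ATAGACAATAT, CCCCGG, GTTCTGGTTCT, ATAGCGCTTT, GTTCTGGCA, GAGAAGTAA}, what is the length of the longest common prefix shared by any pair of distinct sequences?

8

The deepest shared node is where two words last agree before diverging.
"GTTCTGGG" and "GTTCTGGGCG" agree on "GTTCTGGG" (8 characters) before diverging; nothing deeper is shared.
Longest shared-prefix length: 8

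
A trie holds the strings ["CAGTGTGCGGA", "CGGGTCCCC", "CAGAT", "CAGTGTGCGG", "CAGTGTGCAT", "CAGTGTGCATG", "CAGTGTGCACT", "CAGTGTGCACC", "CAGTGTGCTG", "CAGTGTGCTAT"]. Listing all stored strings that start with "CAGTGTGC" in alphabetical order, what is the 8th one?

Filter for "CAGTGTGC…" and sort: "CAGTGTGCACC", "CAGTGTGCACT", "CAGTGTGCAT", "CAGTGTGCATG", "CAGTGTGCGG", "CAGTGTGCGGA", "CAGTGTGCTAT", "CAGTGTGCTG"
The 8th is CAGTGTGCTG.

CAGTGTGCTG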